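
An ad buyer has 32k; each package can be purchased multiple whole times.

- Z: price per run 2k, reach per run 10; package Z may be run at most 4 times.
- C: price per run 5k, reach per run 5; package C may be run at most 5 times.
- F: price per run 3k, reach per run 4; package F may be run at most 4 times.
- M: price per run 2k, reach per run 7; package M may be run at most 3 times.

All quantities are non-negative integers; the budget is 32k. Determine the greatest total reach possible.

Take 4×Z, 1×C, 4×F, and 3×M: price 31 ≤ 32, reach 4·10 + 1·5 + 4·4 + 3·7 = 82.
Z has the best ratio (10/2) and is taken to its limit of 4; remaining capacity is filled optimally with the others.

82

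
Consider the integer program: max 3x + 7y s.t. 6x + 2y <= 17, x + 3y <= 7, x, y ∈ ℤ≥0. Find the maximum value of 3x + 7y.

17

(x,y)=(1,2): 6·1+2·2=10≤17, 1·1+3·2=7≤7, objective 17.
(x,y)=(0,2): 6·0+2·2=4≤17, 1·0+3·2=6≤7, objective 14.
(x,y)=(2,1): 6·2+2·1=14≤17, 1·2+3·1=5≤7, objective 13.
Maximum is 17 at (x,y)=(1,2).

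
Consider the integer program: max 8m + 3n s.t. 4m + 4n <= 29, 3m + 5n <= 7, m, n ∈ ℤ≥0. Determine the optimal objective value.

16

The continuous relaxation peaks at (2.33, 0) with value 18.67; rounding to a feasible lattice point costs some objective.
(m,n)=(2,0): 4·2+4·0=8≤29, 3·2+5·0=6≤7, objective 16.
(m,n)=(1,0): 4·1+4·0=4≤29, 3·1+5·0=3≤7, objective 8.
Maximum is 16 at (m,n)=(2,0).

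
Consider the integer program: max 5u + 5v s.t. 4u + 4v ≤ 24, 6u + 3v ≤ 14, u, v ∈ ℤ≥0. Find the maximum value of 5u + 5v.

20

(u,v)=(0,4): 4·0+4·4=16≤24, 6·0+3·4=12≤14, objective 20.
(u,v)=(0,3): 4·0+4·3=12≤24, 6·0+3·3=9≤14, objective 15.
No feasible integer point exceeds 20.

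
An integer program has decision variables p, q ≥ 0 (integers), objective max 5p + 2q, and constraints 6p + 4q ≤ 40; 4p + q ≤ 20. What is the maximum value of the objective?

28

(p,q)=(4,4): 6·4+4·4=40≤40, 4·4+1·4=20≤20, objective 28.
(p,q)=(4,3): 6·4+4·3=36≤40, 4·4+1·3=19≤20, objective 26.
Maximum is 28 at (p,q)=(4,4).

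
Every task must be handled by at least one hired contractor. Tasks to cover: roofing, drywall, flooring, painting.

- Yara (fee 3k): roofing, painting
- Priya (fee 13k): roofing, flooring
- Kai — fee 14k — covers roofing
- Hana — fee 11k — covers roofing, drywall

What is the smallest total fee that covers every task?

This is a weighted set-cover instance.
Choose Yara, Priya, and Hana: together they cover roofing, drywall, flooring, painting — every task.
Total fee: 3 + 13 + 11 = 27.
No cover costs less than 27.

27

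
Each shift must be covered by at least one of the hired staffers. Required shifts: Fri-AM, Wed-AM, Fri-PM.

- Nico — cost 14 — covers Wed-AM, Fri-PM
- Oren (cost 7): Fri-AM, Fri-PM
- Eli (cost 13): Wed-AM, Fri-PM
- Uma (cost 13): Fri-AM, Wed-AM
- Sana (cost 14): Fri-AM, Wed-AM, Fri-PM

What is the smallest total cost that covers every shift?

The greedy cost-per-new-shift heuristic would pick Oren and Eli for 20, but a cheaper cover exists.
Sana alone covers Fri-AM, Wed-AM, Fri-PM — every shift.
Total cost: 14.
No cover costs less than 14.

14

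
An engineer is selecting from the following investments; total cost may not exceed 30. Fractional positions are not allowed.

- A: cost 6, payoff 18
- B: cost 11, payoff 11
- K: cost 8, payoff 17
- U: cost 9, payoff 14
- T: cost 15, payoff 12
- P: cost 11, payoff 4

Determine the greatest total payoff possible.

49

Take A, K, and U: cost 6 + 8 + 9 = 23 ≤ 30, payoff 18 + 17 + 14 = 49.
No other feasible combination does better.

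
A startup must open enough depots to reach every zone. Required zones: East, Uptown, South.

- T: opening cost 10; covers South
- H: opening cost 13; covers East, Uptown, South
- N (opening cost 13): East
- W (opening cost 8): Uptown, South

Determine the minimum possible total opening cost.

The greedy cost-per-new-zone heuristic would pick W and H for 21, but a cheaper cover exists.
H alone covers East, Uptown, South — every zone.
Total opening cost: 13.
No cover costs less than 13.

13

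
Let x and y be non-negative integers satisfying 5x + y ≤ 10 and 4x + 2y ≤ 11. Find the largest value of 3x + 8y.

Relaxing integrality, the LP optimum is 44.00 at (x,y) = (0, 5.5), which is not an integer point.
(x,y)=(0,5) is feasible, giving 40.
(x,y)=(0,4) is feasible, giving 32.
Maximum is 40 at (x,y)=(0,5).

40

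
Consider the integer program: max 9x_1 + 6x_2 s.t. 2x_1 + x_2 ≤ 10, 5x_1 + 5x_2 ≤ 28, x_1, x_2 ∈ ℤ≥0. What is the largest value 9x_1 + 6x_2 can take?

The continuous relaxation peaks at (4.4, 1.2) with value 46.80; rounding to a feasible lattice point costs some objective.
(x_1,x_2)=(5,0): 2·5+1·0=10≤10, 5·5+5·0=25≤28, objective 45.
(x_1,x_2)=(4,1): 2·4+1·1=9≤10, 5·4+5·1=25≤28, objective 42.
No feasible integer point exceeds 45.

45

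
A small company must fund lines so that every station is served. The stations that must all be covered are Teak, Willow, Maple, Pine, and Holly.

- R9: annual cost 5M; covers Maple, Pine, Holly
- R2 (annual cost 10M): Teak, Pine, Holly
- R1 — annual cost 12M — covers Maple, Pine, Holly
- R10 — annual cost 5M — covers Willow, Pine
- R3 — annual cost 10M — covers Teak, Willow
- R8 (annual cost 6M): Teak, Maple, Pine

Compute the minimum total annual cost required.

15

Choose R9 and R3: together they cover Teak, Willow, Maple, Pine, Holly — every station.
Total annual cost: 5 + 10 = 15.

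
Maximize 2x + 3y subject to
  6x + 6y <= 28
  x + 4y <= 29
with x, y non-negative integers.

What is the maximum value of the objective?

12

The continuous relaxation peaks at (0, 4.67) with value 14.00; rounding to a feasible lattice point costs some objective.
(x,y)=(0,4): 6·0+6·4=24≤28, 1·0+4·4=16≤29, objective 12.
(x,y)=(1,3): 6·1+6·3=24≤28, 1·1+4·3=13≤29, objective 11.
(x,y)=(0,3): 6·0+6·3=18≤28, 1·0+4·3=12≤29, objective 9.
The best lattice point is (0,4), giving 12.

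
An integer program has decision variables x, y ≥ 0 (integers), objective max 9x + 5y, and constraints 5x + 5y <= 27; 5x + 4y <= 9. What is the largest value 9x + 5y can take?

Relaxing integrality, the LP optimum is 16.20 at (x,y) = (1.8, 0), which is not an integer point.
(x,y)=(1,1): 5·1+5·1=10≤27, 5·1+4·1=9≤9, objective 14.
(x,y)=(0,2): 5·0+5·2=10≤27, 5·0+4·2=8≤9, objective 10.
(x,y)=(1,0): 5·1+5·0=5≤27, 5·1+4·0=5≤9, objective 9.
The best lattice point is (1,1), giving 14.

14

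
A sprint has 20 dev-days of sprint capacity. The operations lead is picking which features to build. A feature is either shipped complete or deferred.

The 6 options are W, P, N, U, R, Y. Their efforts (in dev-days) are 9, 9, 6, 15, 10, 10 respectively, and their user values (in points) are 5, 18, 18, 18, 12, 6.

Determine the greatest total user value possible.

Allowing fractional choices, the relaxed optimum would be about 42.0, but features are indivisible.
P + N: effort 9 + 6 = 15 ≤ 20, user value 18 + 18 = 36.
N + R: effort 6 + 10 = 16 ≤ 20, user value 18 + 12 = 30.
Best is P and N with total user value 36.

36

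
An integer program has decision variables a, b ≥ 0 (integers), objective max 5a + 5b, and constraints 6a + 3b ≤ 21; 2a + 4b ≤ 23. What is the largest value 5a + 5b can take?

Relaxing integrality, the LP optimum is 30.83 at (a,b) = (0.833, 5.33), which is not an integer point.
(a,b)=(1,5): 6·1+3·5=21≤21, 2·1+4·5=22≤23, objective 30.
(a,b)=(1,4): 6·1+3·4=18≤21, 2·1+4·4=18≤23, objective 25.
(a,b)=(0,5): 6·0+3·5=15≤21, 2·0+4·5=20≤23, objective 25.
The best lattice point is (1,5), giving 30.

30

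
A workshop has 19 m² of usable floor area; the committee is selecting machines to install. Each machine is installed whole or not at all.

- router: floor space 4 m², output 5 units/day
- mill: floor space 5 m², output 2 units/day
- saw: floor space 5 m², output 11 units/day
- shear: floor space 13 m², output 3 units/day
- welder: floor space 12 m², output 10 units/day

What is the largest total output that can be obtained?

21

Allowing fractional choices, the relaxed optimum would be about 24.3, but machines are indivisible.
saw + welder: floor space 5 + 12 = 17 ≤ 19, output 11 + 10 = 21.
router + mill + saw: floor space 4 + 5 + 5 = 14 ≤ 19, output 5 + 2 + 11 = 18.
Best is saw and welder with total output 21.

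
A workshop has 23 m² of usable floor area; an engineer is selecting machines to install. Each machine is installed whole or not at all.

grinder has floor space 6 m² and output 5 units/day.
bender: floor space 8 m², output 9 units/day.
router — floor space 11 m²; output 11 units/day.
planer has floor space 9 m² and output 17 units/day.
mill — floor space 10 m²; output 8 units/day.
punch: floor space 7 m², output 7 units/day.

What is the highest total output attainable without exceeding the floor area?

This is an integer program with binary decision variables.
router + planer: floor space 11 + 9 = 20 ≤ 23, output 11 + 17 = 28.
grinder + bender + planer: floor space 6 + 8 + 9 = 23 ≤ 23, output 5 + 9 + 17 = 31.
grinder + planer + punch: floor space 6 + 9 + 7 = 22 ≤ 23, output 5 + 17 + 7 = 29.
Best is grinder, bender, and planer with total output 31.

31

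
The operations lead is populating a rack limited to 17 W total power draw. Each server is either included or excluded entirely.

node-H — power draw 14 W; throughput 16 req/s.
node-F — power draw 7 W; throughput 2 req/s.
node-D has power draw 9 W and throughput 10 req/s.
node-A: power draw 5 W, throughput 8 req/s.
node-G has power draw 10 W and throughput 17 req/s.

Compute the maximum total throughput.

node-A + node-G: power draw 5 + 10 = 15 ≤ 17, throughput 8 + 17 = 25.
node-F + node-G: power draw 7 + 10 = 17 ≤ 17, throughput 2 + 17 = 19.
Best is node-A and node-G with total throughput 25.

25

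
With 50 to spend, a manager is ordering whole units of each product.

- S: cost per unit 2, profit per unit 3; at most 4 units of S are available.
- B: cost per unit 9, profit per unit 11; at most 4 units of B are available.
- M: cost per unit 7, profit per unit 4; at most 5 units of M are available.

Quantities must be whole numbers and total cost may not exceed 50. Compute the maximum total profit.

57

S has the best ratio (3/2); taking only S gives at most 4×3 = 12 (stopped by the supply cap of 4).
Mixing does better — 3×S, 4×B, and 1×M: cost 49 ≤ 50, profit 3·3 + 4·11 + 1·4 = 57.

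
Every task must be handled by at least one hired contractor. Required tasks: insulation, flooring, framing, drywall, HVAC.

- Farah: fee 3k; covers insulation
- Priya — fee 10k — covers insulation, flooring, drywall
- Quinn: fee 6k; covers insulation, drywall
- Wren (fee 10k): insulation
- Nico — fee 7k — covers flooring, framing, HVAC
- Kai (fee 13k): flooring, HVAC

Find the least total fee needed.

13

The greedy cost-per-new-task heuristic would pick Nico, Farah, and Quinn for 16, but a cheaper cover exists.
Choose Quinn and Nico: together they cover insulation, flooring, framing, drywall, HVAC — every task.
Total fee: 6 + 7 = 13.
No cover costs less than 13.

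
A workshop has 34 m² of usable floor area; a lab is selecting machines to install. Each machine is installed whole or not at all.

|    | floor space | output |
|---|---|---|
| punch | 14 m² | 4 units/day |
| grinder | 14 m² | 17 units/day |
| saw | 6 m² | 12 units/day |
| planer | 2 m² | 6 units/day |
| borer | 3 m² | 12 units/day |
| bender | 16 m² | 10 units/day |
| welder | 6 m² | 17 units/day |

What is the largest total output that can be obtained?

grinder + saw + borer + welder: floor space 14 + 6 + 3 + 6 = 29 ≤ 34, output 17 + 12 + 12 + 17 = 58.
grinder + saw + planer + borer + welder: floor space 14 + 6 + 2 + 3 + 6 = 31 ≤ 34, output 17 + 12 + 6 + 12 + 17 = 64.
Best is grinder, saw, planer, borer, and welder with total output 64.

64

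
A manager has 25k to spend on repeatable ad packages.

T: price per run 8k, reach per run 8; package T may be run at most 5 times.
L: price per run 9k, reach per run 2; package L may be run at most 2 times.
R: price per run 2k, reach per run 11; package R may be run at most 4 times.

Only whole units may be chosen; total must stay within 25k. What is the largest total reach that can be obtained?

1×T, 1×L, and 4×R: price 25 ≤ 25, reach 1·8 + 1·2 + 4·11 = 54.
2×T and 4×R: price 24 ≤ 25, reach 2·8 + 4·11 = 60.
Best is 60.

60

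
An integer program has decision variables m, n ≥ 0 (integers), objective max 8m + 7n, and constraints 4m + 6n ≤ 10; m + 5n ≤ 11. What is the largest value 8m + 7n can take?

(m,n)=(2,0) is feasible, giving 16.
(m,n)=(1,1) is feasible, giving 15.
No feasible integer point exceeds 16.

16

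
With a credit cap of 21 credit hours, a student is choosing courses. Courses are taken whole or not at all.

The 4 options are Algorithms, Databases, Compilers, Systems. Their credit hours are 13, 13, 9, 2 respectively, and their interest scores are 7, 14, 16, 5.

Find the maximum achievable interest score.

This is an integer program with binary decision variables.
Allowing fractional choices, the relaxed optimum would be about 31.8, but courses are indivisible.
Compilers + Systems: credit hours 9 + 2 = 11 ≤ 21, interest score 16 + 5 = 21.
Databases + Systems: credit hours 13 + 2 = 15 ≤ 21, interest score 14 + 5 = 19.
Best is Compilers and Systems with total interest score 21.

21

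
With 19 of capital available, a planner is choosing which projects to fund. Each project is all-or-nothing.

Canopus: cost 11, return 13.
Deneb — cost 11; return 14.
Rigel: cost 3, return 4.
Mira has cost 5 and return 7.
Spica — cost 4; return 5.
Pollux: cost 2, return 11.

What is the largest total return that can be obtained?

Take Deneb, Mira, and Pollux: cost 11 + 5 + 2 = 18 ≤ 19, return 14 + 7 + 11 = 32.
No other feasible combination does better.

32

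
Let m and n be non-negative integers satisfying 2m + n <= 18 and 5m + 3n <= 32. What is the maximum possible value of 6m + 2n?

(m,n)=(6,0): 2·6+1·0=12≤18, 5·6+3·0=30≤32, objective 36.
(m,n)=(5,1): 2·5+1·1=11≤18, 5·5+3·1=28≤32, objective 32.
(m,n)=(5,0): 2·5+1·0=10≤18, 5·5+3·0=25≤32, objective 30.
Maximum is 36 at (m,n)=(6,0).

36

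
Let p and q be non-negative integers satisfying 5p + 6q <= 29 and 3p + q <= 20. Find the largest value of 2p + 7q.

(p,q)=(1,4) is feasible, giving 30.
(p,q)=(0,4) is feasible, giving 28.
(p,q)=(2,3) is feasible, giving 25.
(p,q)=(1,3) is feasible, giving 23.
The best lattice point is (1,4), giving 30.

30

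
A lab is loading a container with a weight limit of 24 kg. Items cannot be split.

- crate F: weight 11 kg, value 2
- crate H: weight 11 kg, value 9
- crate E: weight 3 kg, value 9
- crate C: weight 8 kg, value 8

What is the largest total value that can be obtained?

26

This is a 0-1 knapsack instance.
Allowing fractional choices, the relaxed optimum would be about 26.4, but items are indivisible.
crate F + crate E + crate C: weight 11 + 3 + 8 = 22 ≤ 24, value 2 + 9 + 8 = 19.
crate H + crate E + crate C: weight 11 + 3 + 8 = 22 ≤ 24, value 9 + 9 + 8 = 26.
crate H + crate E: weight 11 + 3 = 14 ≤ 24, value 9 + 9 = 18.
Best is crate H, crate E, and crate C with total value 26.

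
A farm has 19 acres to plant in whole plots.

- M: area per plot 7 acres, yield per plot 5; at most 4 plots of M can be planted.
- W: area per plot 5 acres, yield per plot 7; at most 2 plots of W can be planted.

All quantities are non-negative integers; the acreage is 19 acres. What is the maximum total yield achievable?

Take 1×M and 2×W: area 17 ≤ 19, yield 1·5 + 2·7 = 19.
W has the best ratio (7/5) and is taken to its limit of 2; remaining capacity is filled optimally with the others.

19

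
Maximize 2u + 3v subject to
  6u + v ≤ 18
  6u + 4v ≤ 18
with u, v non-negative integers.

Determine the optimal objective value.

Relaxing integrality, the LP optimum is 13.50 at (u,v) = (0, 4.5), which is not an integer point.
(u,v)=(0,4): 6·0+1·4=4≤18, 6·0+4·4=16≤18, objective 12.
(u,v)=(1,3): 6·1+1·3=9≤18, 6·1+4·3=18≤18, objective 11.
(u,v)=(0,3): 6·0+1·3=3≤18, 6·0+4·3=12≤18, objective 9.
Maximum is 12 at (u,v)=(0,4).

12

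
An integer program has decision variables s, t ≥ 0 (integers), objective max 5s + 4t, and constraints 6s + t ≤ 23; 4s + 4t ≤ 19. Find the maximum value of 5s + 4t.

19

Relaxing integrality, the LP optimum is 22.65 at (s,t) = (3.65, 1.1), which is not an integer point.
(s,t)=(3,1): 6·3+1·1=19≤23, 4·3+4·1=16≤19, objective 19.
(s,t)=(2,2): 6·2+1·2=14≤23, 4·2+4·2=16≤19, objective 18.
(s,t)=(3,0): 6·3+1·0=18≤23, 4·3+4·0=12≤19, objective 15.
No feasible integer point exceeds 19.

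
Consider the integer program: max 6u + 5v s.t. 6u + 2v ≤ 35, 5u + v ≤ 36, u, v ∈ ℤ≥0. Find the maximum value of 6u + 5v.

85

(u,v)=(0,17): 6·0+2·17=34≤35, 5·0+1·17=17≤36, objective 85.
(u,v)=(0,16): 6·0+2·16=32≤35, 5·0+1·16=16≤36, objective 80.
Maximum is 85 at (u,v)=(0,17).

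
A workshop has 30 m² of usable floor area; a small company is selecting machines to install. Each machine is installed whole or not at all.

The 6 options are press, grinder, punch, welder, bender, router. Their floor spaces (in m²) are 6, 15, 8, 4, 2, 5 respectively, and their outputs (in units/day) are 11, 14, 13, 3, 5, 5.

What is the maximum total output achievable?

Allowing fractional choices, the relaxed optimum would be about 42.4, but machines are indivisible.
press + punch + welder + bender + router: floor space 6 + 8 + 4 + 2 + 5 = 25 ≤ 30, output 11 + 13 + 3 + 5 + 5 = 37.
press + grinder + punch: floor space 6 + 15 + 8 = 29 ≤ 30, output 11 + 14 + 13 = 38.
grinder + punch + bender + router: floor space 15 + 8 + 2 + 5 = 30 ≤ 30, output 14 + 13 + 5 + 5 = 37.
Best is press, grinder, and punch with total output 38.

38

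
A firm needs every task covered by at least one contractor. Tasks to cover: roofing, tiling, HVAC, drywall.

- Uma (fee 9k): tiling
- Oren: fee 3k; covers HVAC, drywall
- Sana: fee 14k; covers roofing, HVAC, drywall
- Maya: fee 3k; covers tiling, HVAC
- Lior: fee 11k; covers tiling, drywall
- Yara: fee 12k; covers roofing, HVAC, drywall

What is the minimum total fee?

15

Choose Maya and Yara: together they cover roofing, tiling, HVAC, drywall — every task.
Total fee: 3 + 12 = 15.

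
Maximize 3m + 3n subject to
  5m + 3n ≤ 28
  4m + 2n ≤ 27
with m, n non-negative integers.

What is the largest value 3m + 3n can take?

The continuous relaxation peaks at (0, 9.33) with value 28.00; rounding to a feasible lattice point costs some objective.
(m,n)=(0,9): 5·0+3·9=27≤28, 4·0+2·9=18≤27, objective 27.
(m,n)=(0,8): 5·0+3·8=24≤28, 4·0+2·8=16≤27, objective 24.
Maximum is 27 at (m,n)=(0,9).

27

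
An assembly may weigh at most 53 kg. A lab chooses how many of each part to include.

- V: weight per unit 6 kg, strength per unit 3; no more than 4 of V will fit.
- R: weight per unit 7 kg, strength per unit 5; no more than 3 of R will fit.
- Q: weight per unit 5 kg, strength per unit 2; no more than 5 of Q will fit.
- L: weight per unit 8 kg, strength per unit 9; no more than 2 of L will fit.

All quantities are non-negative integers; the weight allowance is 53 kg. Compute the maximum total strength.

L has the best ratio (9/8); taking only L gives at most 2×9 = 18 (stopped by the supply cap of 2).
Mixing does better — 1×V, 3×R, 2×Q, and 2×L: weight 53 ≤ 53, strength 1·3 + 3·5 + 2·2 + 2·9 = 40.

40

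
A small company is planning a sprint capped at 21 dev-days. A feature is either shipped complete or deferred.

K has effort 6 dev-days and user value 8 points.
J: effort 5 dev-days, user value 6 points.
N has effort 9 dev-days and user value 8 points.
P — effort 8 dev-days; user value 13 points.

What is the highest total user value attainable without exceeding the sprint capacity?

27

This is an integer program with binary decision variables.
K + J + N: effort 6 + 5 + 9 = 20 ≤ 21, user value 8 + 6 + 8 = 22.
K + J + P: effort 6 + 5 + 8 = 19 ≤ 21, user value 8 + 6 + 13 = 27.
K + P: effort 6 + 8 = 14 ≤ 21, user value 8 + 13 = 21.
Best is K, J, and P with total user value 27.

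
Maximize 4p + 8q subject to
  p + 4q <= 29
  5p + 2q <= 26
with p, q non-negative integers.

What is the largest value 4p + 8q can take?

60

The continuous relaxation peaks at (2.56, 6.61) with value 63.11; rounding to a feasible lattice point costs some objective.
(p,q)=(1,7) is feasible, giving 60.
(p,q)=(0,7) is feasible, giving 56.
Maximum is 60 at (p,q)=(1,7).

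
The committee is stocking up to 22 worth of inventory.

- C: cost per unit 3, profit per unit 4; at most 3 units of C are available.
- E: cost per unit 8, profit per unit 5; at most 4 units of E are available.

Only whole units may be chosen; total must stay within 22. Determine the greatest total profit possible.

18

2×C and 2×E: cost 22 ≤ 22, profit 2·4 + 2·5 = 18.
3×C and 1×E: cost 17 ≤ 22, profit 3·4 + 1·5 = 17.
Best is 18.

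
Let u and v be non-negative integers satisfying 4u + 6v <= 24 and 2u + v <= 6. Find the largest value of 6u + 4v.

20

(u,v)=(2,2) is feasible, giving 20.
(u,v)=(1,3) is feasible, giving 18.
(u,v)=(0,4) is feasible, giving 16.
Maximum is 20 at (u,v)=(2,2).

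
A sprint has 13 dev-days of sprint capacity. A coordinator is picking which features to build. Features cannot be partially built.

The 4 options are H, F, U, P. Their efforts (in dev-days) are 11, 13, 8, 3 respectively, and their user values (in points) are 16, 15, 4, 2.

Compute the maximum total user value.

U + P: effort 8 + 3 = 11 ≤ 13, user value 4 + 2 = 6.
F: effort 13 ≤ 13, user value 15.
H: effort 11 ≤ 13, user value 16.
Best is H with total user value 16.

16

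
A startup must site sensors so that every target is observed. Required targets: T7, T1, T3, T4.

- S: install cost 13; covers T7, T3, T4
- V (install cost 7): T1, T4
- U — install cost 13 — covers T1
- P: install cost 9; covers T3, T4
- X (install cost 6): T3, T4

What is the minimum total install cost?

20

Choose S and V: together they cover T7, T1, T3, T4 — every target.
Total install cost: 13 + 7 = 20.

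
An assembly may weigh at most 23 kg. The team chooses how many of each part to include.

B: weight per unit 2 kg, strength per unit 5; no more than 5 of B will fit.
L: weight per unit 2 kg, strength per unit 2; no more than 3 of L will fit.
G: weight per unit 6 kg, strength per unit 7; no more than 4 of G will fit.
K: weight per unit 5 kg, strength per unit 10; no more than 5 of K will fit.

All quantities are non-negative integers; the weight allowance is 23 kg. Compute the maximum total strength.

This is a bounded integer knapsack.
4×B and 3×K: weight 23 ≤ 23, strength 4·5 + 3·10 = 50.
3×B, 1×L, and 3×K: weight 23 ≤ 23, strength 3·5 + 1·2 + 3·10 = 47.
Best is 50.

50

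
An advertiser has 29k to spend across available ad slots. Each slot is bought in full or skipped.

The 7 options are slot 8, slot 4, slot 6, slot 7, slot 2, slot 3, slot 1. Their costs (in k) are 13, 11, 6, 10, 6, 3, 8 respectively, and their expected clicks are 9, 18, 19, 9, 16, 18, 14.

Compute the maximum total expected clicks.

Allowing fractional choices, the relaxed optimum would be about 76.8, but ad slots are indivisible.
slot 6 + slot 2 + slot 3 + slot 1: cost 6 + 6 + 3 + 8 = 23 ≤ 29, expected clicks 19 + 16 + 18 + 14 = 67.
slot 4 + slot 6 + slot 3 + slot 1: cost 11 + 6 + 3 + 8 = 28 ≤ 29, expected clicks 18 + 19 + 18 + 14 = 69.
slot 4 + slot 6 + slot 2 + slot 3: cost 11 + 6 + 6 + 3 = 26 ≤ 29, expected clicks 18 + 19 + 16 + 18 = 71.
Best is slot 4, slot 6, slot 2, and slot 3 with total expected clicks 71.

71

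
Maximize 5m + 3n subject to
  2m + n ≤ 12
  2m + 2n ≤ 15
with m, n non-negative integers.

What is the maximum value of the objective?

Relaxing integrality, the LP optimum is 31.50 at (m,n) = (4.5, 3), which is not an integer point.
(m,n)=(5,2): 2·5+1·2=12≤12, 2·5+2·2=14≤15, objective 31.
(m,n)=(4,3): 2·4+1·3=11≤12, 2·4+2·3=14≤15, objective 29.
The best lattice point is (5,2), giving 31.

31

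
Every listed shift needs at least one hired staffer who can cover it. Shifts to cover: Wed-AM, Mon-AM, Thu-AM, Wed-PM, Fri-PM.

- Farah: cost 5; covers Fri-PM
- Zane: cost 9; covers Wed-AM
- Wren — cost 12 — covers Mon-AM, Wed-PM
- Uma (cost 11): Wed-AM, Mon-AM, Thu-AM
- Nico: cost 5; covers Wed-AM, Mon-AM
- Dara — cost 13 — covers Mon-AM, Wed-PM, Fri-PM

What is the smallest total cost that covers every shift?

24

The greedy cost-per-new-shift heuristic would pick Nico, Farah, Uma, and Wren for 33, but a cheaper cover exists.
Choose Uma and Dara: together they cover Wed-AM, Mon-AM, Thu-AM, Wed-PM, Fri-PM — every shift.
Total cost: 11 + 13 = 24.
No cover costs less than 24.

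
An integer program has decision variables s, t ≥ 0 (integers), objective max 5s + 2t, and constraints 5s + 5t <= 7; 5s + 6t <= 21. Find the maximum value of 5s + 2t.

5

The continuous relaxation peaks at (1.4, 0) with value 7.00; rounding to a feasible lattice point costs some objective.
(s,t)=(1,0): 5·1+5·0=5≤7, 5·1+6·0=5≤21, objective 5.
(s,t)=(0,1): 5·0+5·1=5≤7, 5·0+6·1=6≤21, objective 2.
(s,t)=(0,0): 5·0+5·0=0≤7, 5·0+6·0=0≤21, objective 0.
No feasible integer point exceeds 5.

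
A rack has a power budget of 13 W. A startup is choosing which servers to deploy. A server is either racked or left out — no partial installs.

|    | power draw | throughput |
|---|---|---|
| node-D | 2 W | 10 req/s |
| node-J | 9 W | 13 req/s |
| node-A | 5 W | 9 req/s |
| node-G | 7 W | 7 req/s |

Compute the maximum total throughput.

23

Allowing fractional choices, the relaxed optimum would be about 27.7, but servers are indivisible.
node-D + node-J: power draw 2 + 9 = 11 ≤ 13, throughput 10 + 13 = 23.
node-D + node-G: power draw 2 + 7 = 9 ≤ 13, throughput 10 + 7 = 17.
node-D + node-A: power draw 2 + 5 = 7 ≤ 13, throughput 10 + 9 = 19.
Best is node-D and node-J with total throughput 23.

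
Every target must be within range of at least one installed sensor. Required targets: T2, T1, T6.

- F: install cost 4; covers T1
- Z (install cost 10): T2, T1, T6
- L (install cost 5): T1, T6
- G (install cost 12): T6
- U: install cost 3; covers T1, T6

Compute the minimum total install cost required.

10

The greedy cost-per-new-target heuristic would pick U and Z for 13, but a cheaper cover exists.
Z alone covers T2, T1, T6 — every target.
Total install cost: 10.
No cover costs less than 10.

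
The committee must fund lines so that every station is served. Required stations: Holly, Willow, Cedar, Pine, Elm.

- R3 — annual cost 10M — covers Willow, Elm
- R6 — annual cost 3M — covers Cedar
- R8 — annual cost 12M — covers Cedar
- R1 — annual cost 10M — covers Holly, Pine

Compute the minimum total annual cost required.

This is an integer covering problem.
Choose R3, R6, and R1: together they cover Holly, Willow, Cedar, Pine, Elm — every station.
Total annual cost: 10 + 3 + 10 = 23.

23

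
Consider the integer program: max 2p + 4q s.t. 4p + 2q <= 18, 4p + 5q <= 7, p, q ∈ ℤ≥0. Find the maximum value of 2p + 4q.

(p,q)=(0,1): 4·0+2·1=2≤18, 4·0+5·1=5≤7, objective 4.
(p,q)=(1,0): 4·1+2·0=4≤18, 4·1+5·0=4≤7, objective 2.
No feasible integer point exceeds 4.

4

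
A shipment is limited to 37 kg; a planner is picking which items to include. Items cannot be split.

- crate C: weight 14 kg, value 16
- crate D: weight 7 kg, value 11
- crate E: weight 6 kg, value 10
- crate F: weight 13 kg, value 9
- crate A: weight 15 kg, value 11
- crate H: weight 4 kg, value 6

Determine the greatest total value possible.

Take crate C, crate D, crate E, and crate H: weight 14 + 7 + 6 + 4 = 31 ≤ 37, value 16 + 11 + 10 + 6 = 43.
No other feasible combination does better.

43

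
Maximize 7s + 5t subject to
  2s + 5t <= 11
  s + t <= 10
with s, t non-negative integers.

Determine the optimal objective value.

35

Relaxing integrality, the LP optimum is 38.50 at (s,t) = (5.5, 0), which is not an integer point.
(s,t)=(5,0): 2·5+5·0=10≤11, 1·5+1·0=5≤10, objective 35.
(s,t)=(4,0): 2·4+5·0=8≤11, 1·4+1·0=4≤10, objective 28.
Maximum is 35 at (s,t)=(5,0).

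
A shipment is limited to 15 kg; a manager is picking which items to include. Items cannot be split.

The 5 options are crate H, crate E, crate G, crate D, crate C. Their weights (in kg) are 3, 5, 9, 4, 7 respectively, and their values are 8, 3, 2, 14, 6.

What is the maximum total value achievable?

This is an integer program with binary decision variables.
crate H + crate E + crate D: weight 3 + 5 + 4 = 12 ≤ 15, value 8 + 3 + 14 = 25.
crate H + crate D + crate C: weight 3 + 4 + 7 = 14 ≤ 15, value 8 + 14 + 6 = 28.
Best is crate H, crate D, and crate C with total value 28.

28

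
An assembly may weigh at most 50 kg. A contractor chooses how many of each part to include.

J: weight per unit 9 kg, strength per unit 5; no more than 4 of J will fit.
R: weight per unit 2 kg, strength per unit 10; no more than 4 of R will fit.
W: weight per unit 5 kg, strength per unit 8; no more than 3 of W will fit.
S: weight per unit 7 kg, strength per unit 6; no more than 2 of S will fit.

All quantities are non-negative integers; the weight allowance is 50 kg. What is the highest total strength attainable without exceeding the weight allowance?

81

This is a bounded integer knapsack.
2×J, 4×R, 3×W, and 1×S: weight 48 ≤ 50, strength 2·5 + 4·10 + 3·8 + 1·6 = 80.
1×J, 4×R, 3×W, and 2×S: weight 46 ≤ 50, strength 1·5 + 4·10 + 3·8 + 2·6 = 81.
Best is 81.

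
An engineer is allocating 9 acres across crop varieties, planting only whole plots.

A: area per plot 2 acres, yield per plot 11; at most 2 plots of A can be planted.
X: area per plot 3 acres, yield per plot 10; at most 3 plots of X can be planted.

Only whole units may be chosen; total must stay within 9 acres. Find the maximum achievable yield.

32

2×A and 1×X: area 7 ≤ 9, yield 2·11 + 1·10 = 32.
1×A and 2×X: area 8 ≤ 9, yield 1·11 + 2·10 = 31.
Best is 32.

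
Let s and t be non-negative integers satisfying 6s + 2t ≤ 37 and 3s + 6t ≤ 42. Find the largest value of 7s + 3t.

The continuous relaxation peaks at (4.6, 4.7) with value 46.30; rounding to a feasible lattice point costs some objective.
(s,t)=(5,3): 6·5+2·3=36≤37, 3·5+6·3=33≤42, objective 44.
(s,t)=(4,5): 6·4+2·5=34≤37, 3·4+6·5=42≤42, objective 43.
(s,t)=(5,2): 6·5+2·2=34≤37, 3·5+6·2=27≤42, objective 41.
No feasible integer point exceeds 44.

44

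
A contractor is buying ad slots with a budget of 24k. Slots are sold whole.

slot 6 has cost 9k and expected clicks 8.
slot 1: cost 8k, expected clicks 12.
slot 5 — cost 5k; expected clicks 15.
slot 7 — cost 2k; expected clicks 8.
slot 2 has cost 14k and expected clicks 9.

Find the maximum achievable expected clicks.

Take slot 6, slot 1, slot 5, and slot 7: cost 9 + 8 + 5 + 2 = 24 ≤ 24, expected clicks 8 + 12 + 15 + 8 = 43.
No other feasible combination does better.

43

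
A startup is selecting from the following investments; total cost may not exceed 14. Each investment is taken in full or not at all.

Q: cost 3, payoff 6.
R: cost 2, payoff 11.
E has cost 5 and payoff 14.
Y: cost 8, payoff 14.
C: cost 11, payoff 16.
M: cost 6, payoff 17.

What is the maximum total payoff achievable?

Allowing fractional choices, the relaxed optimum would be about 44.0, but investments are indivisible.
R + E + M: cost 2 + 5 + 6 = 13 ≤ 14, payoff 11 + 14 + 17 = 42.
Q + R + M: cost 3 + 2 + 6 = 11 ≤ 14, payoff 6 + 11 + 17 = 34.
Q + E + M: cost 3 + 5 + 6 = 14 ≤ 14, payoff 6 + 14 + 17 = 37.
Best is R, E, and M with total payoff 42.

42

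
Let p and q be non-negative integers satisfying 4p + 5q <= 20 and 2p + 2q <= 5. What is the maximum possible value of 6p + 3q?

(p,q)=(2,0): 4·2+5·0=8≤20, 2·2+2·0=4≤5, objective 12.
(p,q)=(1,1): 4·1+5·1=9≤20, 2·1+2·1=4≤5, objective 9.
Maximum is 12 at (p,q)=(2,0).

12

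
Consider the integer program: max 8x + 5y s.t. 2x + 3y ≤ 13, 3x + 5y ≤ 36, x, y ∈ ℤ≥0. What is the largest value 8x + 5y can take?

The continuous relaxation peaks at (6.5, 0) with value 52.00; rounding to a feasible lattice point costs some objective.
(x,y)=(6,0): 2·6+3·0=12≤13, 3·6+5·0=18≤36, objective 48.
(x,y)=(5,1): 2·5+3·1=13≤13, 3·5+5·1=20≤36, objective 45.
No feasible integer point exceeds 48.

48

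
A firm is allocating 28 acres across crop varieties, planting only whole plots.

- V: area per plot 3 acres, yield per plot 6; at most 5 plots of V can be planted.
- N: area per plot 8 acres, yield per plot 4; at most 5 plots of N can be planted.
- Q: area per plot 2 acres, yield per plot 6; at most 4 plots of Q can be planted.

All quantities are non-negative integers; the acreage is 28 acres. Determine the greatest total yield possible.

Q has the best ratio (6/2); taking only Q gives at most 4×6 = 24 (stopped by the supply cap of 4).
Mixing does better — 5×V and 4×Q: area 23 ≤ 28, yield 5·6 + 4·6 = 54.

54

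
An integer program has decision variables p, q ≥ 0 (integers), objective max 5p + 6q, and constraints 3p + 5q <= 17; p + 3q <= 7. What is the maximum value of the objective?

26

(p,q)=(4,1) is feasible, giving 26.
(p,q)=(5,0) is feasible, giving 25.
(p,q)=(3,1) is feasible, giving 21.
No feasible integer point exceeds 26.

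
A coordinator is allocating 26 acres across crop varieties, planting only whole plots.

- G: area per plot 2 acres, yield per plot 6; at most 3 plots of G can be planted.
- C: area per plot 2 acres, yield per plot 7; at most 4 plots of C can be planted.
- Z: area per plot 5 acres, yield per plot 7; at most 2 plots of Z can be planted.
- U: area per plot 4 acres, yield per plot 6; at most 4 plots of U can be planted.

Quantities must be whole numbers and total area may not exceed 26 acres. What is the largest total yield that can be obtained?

64

3×G, 4×C, and 3×U: area 26 ≤ 26, yield 3·6 + 4·7 + 3·6 = 64.
2×G, 4×C, 2×Z, and 1×U: area 26 ≤ 26, yield 2·6 + 4·7 + 2·7 + 1·6 = 60.
Best is 64.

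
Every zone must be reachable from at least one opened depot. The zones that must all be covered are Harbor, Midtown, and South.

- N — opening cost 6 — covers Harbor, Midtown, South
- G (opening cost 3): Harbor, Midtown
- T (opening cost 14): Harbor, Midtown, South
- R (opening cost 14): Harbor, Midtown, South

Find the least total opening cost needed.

The greedy cost-per-new-zone heuristic would pick G and N for 9, but a cheaper cover exists.
N alone covers Harbor, Midtown, South — every zone.
Total opening cost: 6.
No cover costs less than 6.

6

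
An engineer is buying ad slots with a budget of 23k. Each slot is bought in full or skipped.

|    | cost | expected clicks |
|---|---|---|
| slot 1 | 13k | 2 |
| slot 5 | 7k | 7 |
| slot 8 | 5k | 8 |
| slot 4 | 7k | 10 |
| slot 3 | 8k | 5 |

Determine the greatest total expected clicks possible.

Treat it as a binary knapsack problem.
Allowing fractional choices, the relaxed optimum would be about 27.5, but ad slots are indivisible.
slot 5 + slot 8 + slot 4: cost 7 + 5 + 7 = 19 ≤ 23, expected clicks 7 + 8 + 10 = 25.
slot 8 + slot 4 + slot 3: cost 5 + 7 + 8 = 20 ≤ 23, expected clicks 8 + 10 + 5 = 23.
Best is slot 5, slot 8, and slot 4 with total expected clicks 25.

25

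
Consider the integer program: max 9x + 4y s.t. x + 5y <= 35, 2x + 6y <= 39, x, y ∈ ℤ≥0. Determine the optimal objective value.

171

The continuous relaxation peaks at (19.5, 0) with value 175.50; rounding to a feasible lattice point costs some objective.
(x,y)=(19,0): 1·19+5·0=19≤35, 2·19+6·0=38≤39, objective 171.
(x,y)=(18,0): 1·18+5·0=18≤35, 2·18+6·0=36≤39, objective 162.
The best lattice point is (19,0), giving 171.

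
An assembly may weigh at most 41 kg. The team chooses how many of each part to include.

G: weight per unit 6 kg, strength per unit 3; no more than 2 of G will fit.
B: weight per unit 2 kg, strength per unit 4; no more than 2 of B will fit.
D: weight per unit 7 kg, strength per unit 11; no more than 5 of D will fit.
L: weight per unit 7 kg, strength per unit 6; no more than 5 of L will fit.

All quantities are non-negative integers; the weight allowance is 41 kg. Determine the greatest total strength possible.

63

This is a bounded integer knapsack.
2×B and 5×D: weight 39 ≤ 41, strength 2·4 + 5·11 = 63.
1×B and 5×D: weight 37 ≤ 41, strength 1·4 + 5·11 = 59.
Best is 63.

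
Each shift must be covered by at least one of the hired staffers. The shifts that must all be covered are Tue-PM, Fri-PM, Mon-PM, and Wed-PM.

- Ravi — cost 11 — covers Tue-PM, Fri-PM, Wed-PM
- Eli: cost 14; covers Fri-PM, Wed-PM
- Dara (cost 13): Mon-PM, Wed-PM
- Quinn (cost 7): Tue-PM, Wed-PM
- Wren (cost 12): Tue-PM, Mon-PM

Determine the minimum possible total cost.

The greedy cost-per-new-shift heuristic would pick Quinn, Ravi, and Wren for 30, but a cheaper cover exists.
Choose Ravi and Wren: together they cover Tue-PM, Fri-PM, Mon-PM, Wed-PM — every shift.
Total cost: 11 + 12 = 23.
No cover costs less than 23.

23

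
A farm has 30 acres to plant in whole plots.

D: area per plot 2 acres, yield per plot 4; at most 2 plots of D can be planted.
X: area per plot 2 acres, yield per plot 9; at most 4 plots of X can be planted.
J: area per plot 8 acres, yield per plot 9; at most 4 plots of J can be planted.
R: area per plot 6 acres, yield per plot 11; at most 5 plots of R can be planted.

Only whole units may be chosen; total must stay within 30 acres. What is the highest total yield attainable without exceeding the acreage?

This is a bounded integer knapsack.
2×D, 4×X, and 3×R: area 30 ≤ 30, yield 2·4 + 4·9 + 3·11 = 77.
1×D, 4×X, and 3×R: area 28 ≤ 30, yield 1·4 + 4·9 + 3·11 = 73.
Best is 77.

77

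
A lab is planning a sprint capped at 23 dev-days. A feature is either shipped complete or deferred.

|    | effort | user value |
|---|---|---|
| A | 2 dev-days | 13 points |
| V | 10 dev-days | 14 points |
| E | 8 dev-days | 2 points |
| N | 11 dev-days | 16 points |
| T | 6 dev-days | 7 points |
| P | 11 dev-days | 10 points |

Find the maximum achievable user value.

43

A + V + P: effort 2 + 10 + 11 = 23 ≤ 23, user value 13 + 14 + 10 = 37.
A + V + N: effort 2 + 10 + 11 = 23 ≤ 23, user value 13 + 14 + 16 = 43.
A + N + T: effort 2 + 11 + 6 = 19 ≤ 23, user value 13 + 16 + 7 = 36.
Best is A, V, and N with total user value 43.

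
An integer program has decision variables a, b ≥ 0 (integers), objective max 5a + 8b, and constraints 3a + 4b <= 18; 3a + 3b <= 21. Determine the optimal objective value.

Relaxing integrality, the LP optimum is 36.00 at (a,b) = (0, 4.5), which is not an integer point.
(a,b)=(2,3): 3·2+4·3=18≤18, 3·2+3·3=15≤21, objective 34.
(a,b)=(0,4): 3·0+4·4=16≤18, 3·0+3·4=12≤21, objective 32.
(a,b)=(3,2): 3·3+4·2=17≤18, 3·3+3·2=15≤21, objective 31.
The best lattice point is (2,3), giving 34.

34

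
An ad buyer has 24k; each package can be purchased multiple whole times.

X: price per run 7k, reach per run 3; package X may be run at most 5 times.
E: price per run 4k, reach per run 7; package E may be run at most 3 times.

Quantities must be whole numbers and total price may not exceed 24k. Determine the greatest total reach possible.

24

This is a bounded integer knapsack.
E has the best ratio (7/4); taking only E gives at most 3×7 = 21 (stopped by the supply cap of 3).
Mixing does better — 1×X and 3×E: price 19 ≤ 24, reach 1·3 + 3·7 = 24.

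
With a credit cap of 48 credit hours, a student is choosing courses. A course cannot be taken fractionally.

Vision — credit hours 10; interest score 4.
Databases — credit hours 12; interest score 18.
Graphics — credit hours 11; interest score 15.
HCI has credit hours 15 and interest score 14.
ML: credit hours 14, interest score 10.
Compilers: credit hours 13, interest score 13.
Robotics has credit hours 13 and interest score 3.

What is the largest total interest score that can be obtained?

51

Vision + Databases + Graphics + HCI: credit hours 10 + 12 + 11 + 15 = 48 ≤ 48, interest score 4 + 18 + 15 + 14 = 51.
Vision + Databases + Graphics + Compilers: credit hours 10 + 12 + 11 + 13 = 46 ≤ 48, interest score 4 + 18 + 15 + 13 = 50.
Databases + Graphics + HCI: credit hours 12 + 11 + 15 = 38 ≤ 48, interest score 18 + 15 + 14 = 47.
Best is Vision, Databases, Graphics, and HCI with total interest score 51.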